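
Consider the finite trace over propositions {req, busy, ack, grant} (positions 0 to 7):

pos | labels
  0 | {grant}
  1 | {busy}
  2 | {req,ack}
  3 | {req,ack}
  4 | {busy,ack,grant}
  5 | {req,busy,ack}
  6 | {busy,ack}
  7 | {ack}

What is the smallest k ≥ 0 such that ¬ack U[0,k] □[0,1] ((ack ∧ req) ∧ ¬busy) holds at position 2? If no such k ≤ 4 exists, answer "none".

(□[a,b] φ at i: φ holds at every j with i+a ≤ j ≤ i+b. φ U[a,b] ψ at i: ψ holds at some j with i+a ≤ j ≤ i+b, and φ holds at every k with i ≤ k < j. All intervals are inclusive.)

0

Need earliest j ≥ 2 with □[0,1] ((ack ∧ req) ∧ ¬busy), and ¬ack at every k in [2,j-1].
  j=2: rhs holds (empty prefix). k = 0.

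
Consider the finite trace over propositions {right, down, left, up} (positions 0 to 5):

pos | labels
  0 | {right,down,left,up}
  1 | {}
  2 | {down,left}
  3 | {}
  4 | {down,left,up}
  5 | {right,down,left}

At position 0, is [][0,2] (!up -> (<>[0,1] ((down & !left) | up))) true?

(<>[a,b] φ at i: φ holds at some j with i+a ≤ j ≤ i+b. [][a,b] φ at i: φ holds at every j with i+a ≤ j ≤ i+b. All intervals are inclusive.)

Check (!up -> (<>[0,1] ((down & !left) | up))) at every j in [0,2]:
  j=0: antecedent false → ✓
  j=1: antecedent true; consequent fails (none in [1,2]) → ✗
  j=2: antecedent true; consequent fails (none in [2,3]) → ✗
Fails at j=1 → formula fails.

Does not hold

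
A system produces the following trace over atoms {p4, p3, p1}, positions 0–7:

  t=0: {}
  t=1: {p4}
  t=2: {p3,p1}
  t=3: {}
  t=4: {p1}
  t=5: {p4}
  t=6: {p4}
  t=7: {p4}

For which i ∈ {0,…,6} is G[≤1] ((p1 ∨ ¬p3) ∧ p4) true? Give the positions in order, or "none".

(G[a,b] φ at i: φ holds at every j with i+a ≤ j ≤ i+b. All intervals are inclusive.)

Evaluate at each i in [0,6]:
  i=0: ✗ (fails at j=0)
  i=1: ✗ (fails at j=2)
  i=2: ✗ (fails at j=2)
  i=3: ✗ (fails at j=3)
  i=4: ✗ (fails at j=4)
  i=5: ✓ (all of [5,6])
  i=6: ✓ (all of [6,7])

5, 6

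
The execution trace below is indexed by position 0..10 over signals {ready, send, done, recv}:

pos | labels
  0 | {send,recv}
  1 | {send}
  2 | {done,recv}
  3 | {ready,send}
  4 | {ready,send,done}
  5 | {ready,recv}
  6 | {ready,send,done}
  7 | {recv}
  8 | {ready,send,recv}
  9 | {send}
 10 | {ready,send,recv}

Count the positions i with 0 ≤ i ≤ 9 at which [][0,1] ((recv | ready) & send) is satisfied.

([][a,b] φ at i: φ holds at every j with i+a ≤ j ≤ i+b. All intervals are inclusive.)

1

Evaluate at each i in [0,9]:
  i=0: ✗ (fails at j=1)
  i=1: ✗ (fails at j=1)
  i=2: ✗ (fails at j=2)
  i=3: ✓ (all of [3,4])
  i=4: ✗ (fails at j=5)
  i=5: ✗ (fails at j=5)
  i=6: ✗ (fails at j=7)
  i=7: ✗ (fails at j=7)
  i=8: ✗ (fails at j=9)
  i=9: ✗ (fails at j=9)
Positions where it holds: {3} → 1.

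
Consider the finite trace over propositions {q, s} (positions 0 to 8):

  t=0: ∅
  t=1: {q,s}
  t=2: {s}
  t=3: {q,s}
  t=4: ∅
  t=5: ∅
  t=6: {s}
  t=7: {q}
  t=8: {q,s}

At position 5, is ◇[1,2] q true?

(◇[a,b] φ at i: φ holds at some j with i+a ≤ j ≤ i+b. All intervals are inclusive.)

True

Check q at each j in [6,7]:
  j=6: false
  j=7: true
Found at j=7 → formula holds.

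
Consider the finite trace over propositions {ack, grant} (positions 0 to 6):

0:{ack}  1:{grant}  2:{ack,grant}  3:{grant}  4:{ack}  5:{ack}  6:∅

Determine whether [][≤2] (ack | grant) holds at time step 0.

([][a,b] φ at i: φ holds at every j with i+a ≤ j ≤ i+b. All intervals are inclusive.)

Check (ack | grant) at every j in [0,2]:
  j=0: true
  j=1: true
  j=2: true
All positions satisfy it → formula holds.

Holds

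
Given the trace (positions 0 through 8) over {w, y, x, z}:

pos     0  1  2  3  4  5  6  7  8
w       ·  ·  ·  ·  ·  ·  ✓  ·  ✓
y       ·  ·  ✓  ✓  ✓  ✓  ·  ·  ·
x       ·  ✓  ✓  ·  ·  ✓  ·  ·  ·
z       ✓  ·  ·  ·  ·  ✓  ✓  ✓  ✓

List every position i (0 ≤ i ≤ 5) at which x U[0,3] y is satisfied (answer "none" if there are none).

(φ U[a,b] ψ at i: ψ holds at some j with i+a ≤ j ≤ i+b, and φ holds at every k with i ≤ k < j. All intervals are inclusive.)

1, 2, 3, 4, 5

Evaluate at each i in [0,5]:
  i=0: ✗ (lhs fails at k=0 before rhs at j=2)
  i=1: ✓ (rhs at j=2; lhs holds on [1,1])
  i=2: ✓ (rhs at j=2)
  i=3: ✓ (rhs at j=3)
  i=4: ✓ (rhs at j=4)
  i=5: ✓ (rhs at j=5)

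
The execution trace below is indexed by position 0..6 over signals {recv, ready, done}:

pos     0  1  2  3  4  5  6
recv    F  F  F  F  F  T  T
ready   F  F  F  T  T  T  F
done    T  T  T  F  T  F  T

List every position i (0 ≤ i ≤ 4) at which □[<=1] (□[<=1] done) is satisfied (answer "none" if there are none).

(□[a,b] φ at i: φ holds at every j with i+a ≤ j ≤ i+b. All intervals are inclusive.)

Evaluate at each i in [0,4]:
  i=0: ✓ (all of [0,1])
  i=1: ✗ (fails at j=2)
  i=2: ✗ (fails at j=2)
  i=3: ✗ (fails at j=3)
  i=4: ✗ (fails at j=4)

0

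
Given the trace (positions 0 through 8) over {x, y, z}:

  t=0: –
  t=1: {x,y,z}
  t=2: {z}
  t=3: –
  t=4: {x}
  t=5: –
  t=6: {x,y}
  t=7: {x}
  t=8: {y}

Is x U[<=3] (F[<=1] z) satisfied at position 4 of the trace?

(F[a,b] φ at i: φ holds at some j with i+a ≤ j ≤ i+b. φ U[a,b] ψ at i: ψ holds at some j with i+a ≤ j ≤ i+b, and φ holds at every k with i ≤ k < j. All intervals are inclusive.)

Need some j in [4,7] with F[<=1] z, and x at every k in [4,j-1].
  j=4: F[<=1] z — fails (none in [4,5]).
  j=5: F[<=1] z — fails (none in [5,6]).
  j=6: F[<=1] z — fails (none in [6,7]).
  j=7: F[<=1] z — fails (none in [7,8]).
No j in the window works → until fails.

False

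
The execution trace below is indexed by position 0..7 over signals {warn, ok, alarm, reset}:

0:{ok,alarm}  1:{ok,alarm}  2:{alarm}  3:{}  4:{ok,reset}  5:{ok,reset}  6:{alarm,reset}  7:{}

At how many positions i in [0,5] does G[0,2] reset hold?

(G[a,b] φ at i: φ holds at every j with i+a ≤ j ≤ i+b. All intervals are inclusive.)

Evaluate at each i in [0,5]:
  i=0: ✗ (fails at j=0)
  i=1: ✗ (fails at j=1)
  i=2: ✗ (fails at j=2)
  i=3: ✗ (fails at j=3)
  i=4: ✓ (all of [4,6])
  i=5: ✗ (fails at j=7)
Positions where it holds: {4} → 1.

1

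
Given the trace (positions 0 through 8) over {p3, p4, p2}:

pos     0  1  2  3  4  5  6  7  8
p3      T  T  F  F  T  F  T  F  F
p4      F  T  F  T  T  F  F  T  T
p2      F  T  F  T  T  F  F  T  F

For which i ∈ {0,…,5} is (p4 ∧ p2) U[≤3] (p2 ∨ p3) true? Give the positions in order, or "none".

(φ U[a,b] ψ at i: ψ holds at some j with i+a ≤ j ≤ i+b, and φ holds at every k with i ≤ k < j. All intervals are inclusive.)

Evaluate at each i in [0,5]:
  i=0: ✓ (rhs at j=0)
  i=1: ✓ (rhs at j=1)
  i=2: ✗ (lhs fails at k=2 before rhs at j=3)
  i=3: ✓ (rhs at j=3)
  i=4: ✓ (rhs at j=4)
  i=5: ✗ (lhs fails at k=5 before rhs at j=6)

0, 1, 3, 4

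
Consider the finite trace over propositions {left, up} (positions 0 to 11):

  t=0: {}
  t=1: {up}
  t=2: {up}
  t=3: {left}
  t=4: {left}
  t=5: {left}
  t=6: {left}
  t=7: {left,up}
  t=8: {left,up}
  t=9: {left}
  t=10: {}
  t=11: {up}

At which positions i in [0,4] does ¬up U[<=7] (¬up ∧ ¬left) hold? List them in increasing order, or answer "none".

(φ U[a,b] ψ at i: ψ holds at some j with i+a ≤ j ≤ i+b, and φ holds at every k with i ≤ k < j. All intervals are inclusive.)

Evaluate at each i in [0,4]:
  i=0: ✓ (rhs at j=0)
  i=1: ✗ (no rhs in [1,8])
  i=2: ✗ (no rhs in [2,9])
  i=3: ✗ (lhs fails at k=7 before rhs at j=10)
  i=4: ✗ (lhs fails at k=7 before rhs at j=10)

0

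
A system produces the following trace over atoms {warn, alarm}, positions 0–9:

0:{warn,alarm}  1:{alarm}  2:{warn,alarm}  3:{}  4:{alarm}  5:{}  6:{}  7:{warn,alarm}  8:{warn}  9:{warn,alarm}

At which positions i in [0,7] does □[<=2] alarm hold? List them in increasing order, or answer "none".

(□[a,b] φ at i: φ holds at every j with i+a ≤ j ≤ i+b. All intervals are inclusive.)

0

Evaluate at each i in [0,7]:
  i=0: ✓ (all of [0,2])
  i=1: ✗ (fails at j=3)
  i=2: ✗ (fails at j=3)
  i=3: ✗ (fails at j=3)
  i=4: ✗ (fails at j=5)
  i=5: ✗ (fails at j=5)
  i=6: ✗ (fails at j=6)
  i=7: ✗ (fails at j=8)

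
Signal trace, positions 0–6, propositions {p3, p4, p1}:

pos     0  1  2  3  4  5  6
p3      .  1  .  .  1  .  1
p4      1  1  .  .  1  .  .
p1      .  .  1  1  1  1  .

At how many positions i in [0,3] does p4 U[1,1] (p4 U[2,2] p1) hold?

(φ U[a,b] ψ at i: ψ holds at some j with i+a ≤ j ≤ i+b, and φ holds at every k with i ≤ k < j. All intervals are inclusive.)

0

Evaluate at each i in [0,3]:
  i=0: ✗ (no rhs in [1,1])
  i=1: ✗ (no rhs in [2,2])
  i=2: ✗ (no rhs in [3,3])
  i=3: ✗ (no rhs in [4,4])
Positions where it holds: {} → 0.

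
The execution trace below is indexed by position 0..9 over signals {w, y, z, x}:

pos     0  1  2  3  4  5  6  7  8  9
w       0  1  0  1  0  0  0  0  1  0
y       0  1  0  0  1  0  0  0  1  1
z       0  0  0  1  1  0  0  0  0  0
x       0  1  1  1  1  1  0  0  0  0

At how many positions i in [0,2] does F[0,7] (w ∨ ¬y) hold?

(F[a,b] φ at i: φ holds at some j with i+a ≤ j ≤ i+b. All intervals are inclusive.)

3

Evaluate at each i in [0,2]:
  i=0: ✓ (witness j=0)
  i=1: ✓ (witness j=1)
  i=2: ✓ (witness j=2)
Positions where it holds: {0, 1, 2} → 3.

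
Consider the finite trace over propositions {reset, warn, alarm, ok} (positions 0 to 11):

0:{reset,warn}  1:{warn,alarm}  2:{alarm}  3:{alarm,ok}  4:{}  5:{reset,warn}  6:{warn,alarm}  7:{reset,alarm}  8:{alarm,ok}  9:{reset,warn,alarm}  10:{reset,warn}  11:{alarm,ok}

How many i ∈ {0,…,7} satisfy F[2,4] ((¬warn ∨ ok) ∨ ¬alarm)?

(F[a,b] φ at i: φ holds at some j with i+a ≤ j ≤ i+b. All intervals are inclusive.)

Evaluate at each i in [0,7]:
  i=0: ✓ (witness j=2)
  i=1: ✓ (witness j=3)
  i=2: ✓ (witness j=4)
  i=3: ✓ (witness j=5)
  i=4: ✓ (witness j=7)
  i=5: ✓ (witness j=7)
  i=6: ✓ (witness j=8)
  i=7: ✓ (witness j=10)
Positions where it holds: {0, 1, 2, 3, 4, 5, 6, 7} → 8.

8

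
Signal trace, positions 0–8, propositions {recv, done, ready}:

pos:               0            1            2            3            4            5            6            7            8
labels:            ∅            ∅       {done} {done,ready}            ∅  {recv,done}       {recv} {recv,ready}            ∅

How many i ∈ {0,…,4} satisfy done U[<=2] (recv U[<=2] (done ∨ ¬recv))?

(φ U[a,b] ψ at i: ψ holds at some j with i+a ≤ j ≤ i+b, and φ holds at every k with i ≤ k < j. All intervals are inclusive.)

5

Evaluate at each i in [0,4]:
  i=0: ✓ (rhs at j=0)
  i=1: ✓ (rhs at j=1)
  i=2: ✓ (rhs at j=2)
  i=3: ✓ (rhs at j=3)
  i=4: ✓ (rhs at j=4)
Positions where it holds: {0, 1, 2, 3, 4} → 5.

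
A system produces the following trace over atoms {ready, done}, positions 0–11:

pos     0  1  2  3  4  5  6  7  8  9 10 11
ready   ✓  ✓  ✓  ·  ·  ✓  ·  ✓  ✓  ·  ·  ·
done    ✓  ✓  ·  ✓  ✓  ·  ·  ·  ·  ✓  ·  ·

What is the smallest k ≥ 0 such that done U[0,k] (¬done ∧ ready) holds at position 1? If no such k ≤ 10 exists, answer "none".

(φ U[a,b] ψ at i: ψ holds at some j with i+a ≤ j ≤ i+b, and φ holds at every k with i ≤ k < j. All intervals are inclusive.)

Need earliest j ≥ 1 with (¬done ∧ ready), and done at every k in [1,j-1].
  j=1: rhs fails.
  j=2: rhs holds; lhs holds on [1,1]. k = 1.

1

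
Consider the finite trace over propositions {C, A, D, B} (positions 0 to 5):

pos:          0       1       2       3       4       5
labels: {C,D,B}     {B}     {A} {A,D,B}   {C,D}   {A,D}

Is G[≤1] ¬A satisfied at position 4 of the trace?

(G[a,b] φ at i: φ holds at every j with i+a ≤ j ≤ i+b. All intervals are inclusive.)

No

Check ¬A at every j in [4,5]:
  j=4: true
  j=5: false
Fails at j=5 → formula fails.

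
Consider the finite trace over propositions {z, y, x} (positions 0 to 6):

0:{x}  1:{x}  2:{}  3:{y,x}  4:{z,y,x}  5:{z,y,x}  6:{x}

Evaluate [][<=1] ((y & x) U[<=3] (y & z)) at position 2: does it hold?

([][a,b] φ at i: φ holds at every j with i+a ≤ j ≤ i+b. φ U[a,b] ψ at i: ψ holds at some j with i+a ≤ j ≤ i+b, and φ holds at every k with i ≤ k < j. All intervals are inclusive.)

False

Check ((y & x) U[<=3] (y & z)) at every j in [2,3]:
  j=2: fails
  j=3: holds
Fails at j=2 → formula fails.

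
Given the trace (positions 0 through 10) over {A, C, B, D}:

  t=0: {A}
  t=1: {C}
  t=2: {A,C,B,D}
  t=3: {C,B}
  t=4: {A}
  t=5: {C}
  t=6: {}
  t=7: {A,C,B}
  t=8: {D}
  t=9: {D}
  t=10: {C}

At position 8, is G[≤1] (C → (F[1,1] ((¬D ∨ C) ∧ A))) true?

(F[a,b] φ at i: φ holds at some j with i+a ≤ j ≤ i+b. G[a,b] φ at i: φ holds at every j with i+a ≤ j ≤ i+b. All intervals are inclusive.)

Holds

Check (C → (F[1,1] ((¬D ∨ C) ∧ A))) at every j in [8,9]:
  j=8: antecedent false → ✓
  j=9: antecedent false → ✓
All positions satisfy it → formula holds.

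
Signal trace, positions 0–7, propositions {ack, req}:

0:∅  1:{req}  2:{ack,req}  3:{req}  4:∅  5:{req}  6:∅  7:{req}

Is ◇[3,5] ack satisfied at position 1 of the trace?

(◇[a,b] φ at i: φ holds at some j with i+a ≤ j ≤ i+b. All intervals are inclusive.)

Check ack at each j in [4,6]:
  j=4: false
  j=5: false
  j=6: false
No position in the window satisfies it → formula fails.

Does not hold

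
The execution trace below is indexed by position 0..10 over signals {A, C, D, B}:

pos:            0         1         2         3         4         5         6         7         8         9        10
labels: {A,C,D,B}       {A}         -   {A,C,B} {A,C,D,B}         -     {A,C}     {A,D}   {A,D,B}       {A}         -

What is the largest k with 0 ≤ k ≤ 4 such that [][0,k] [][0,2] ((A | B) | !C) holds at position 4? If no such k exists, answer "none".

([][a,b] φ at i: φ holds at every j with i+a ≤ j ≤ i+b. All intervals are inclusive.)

4

[][0,2] ((A | B) | !C) must hold from j=4 onward; find where it first fails.
  j=4: holds
  j=5: holds
  j=6: holds
  j=7: holds
  j=8: holds
Holds through j=8; largest k = 4.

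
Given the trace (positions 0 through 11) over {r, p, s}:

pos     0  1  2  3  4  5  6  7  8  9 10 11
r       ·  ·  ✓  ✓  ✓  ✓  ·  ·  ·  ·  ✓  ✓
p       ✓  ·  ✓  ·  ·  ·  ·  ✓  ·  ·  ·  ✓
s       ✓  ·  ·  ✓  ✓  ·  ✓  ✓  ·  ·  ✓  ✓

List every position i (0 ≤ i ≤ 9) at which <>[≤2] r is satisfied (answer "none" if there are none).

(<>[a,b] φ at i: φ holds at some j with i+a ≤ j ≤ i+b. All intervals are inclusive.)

Evaluate at each i in [0,9]:
  i=0: ✓ (witness j=2)
  i=1: ✓ (witness j=2)
  i=2: ✓ (witness j=2)
  i=3: ✓ (witness j=3)
  i=4: ✓ (witness j=4)
  i=5: ✓ (witness j=5)
  i=6: ✗ (none in [6,8])
  i=7: ✗ (none in [7,9])
  i=8: ✓ (witness j=10)
  i=9: ✓ (witness j=10)

0, 1, 2, 3, 4, 5, 8, 9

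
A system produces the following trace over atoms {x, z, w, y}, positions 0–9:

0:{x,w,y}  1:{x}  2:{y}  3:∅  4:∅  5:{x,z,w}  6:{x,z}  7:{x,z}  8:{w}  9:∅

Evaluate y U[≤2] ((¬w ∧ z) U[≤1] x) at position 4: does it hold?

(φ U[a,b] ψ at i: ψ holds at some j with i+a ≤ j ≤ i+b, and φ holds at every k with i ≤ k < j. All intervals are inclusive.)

Need some j in [4,6] with ((¬w ∧ z) U[≤1] x), and y at every k in [4,j-1].
  j=4: ((¬w ∧ z) U[≤1] x) — fails.
  j=5: ((¬w ∧ z) U[≤1] x) holds, but y fails at k=4 → not this j.
  j=6: ((¬w ∧ z) U[≤1] x) holds, but y fails at k=4 → not this j.
No j in the window works → until fails.

False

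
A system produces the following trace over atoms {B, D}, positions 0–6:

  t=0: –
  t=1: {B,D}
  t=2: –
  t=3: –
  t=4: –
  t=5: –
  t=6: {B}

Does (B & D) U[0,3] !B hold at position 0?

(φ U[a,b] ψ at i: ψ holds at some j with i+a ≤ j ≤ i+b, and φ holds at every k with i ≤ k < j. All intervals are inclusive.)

Need some j in [0,3] with !B, and (B & D) at every k in [0,j-1].
  j=0: !B holds; no prefix to check → satisfied.

True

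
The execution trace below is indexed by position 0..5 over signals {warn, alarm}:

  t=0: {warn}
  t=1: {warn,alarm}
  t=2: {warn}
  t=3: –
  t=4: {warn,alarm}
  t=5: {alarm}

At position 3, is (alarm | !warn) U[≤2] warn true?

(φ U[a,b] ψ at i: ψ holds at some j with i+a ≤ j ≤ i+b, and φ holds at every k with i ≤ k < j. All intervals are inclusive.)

True

Need some j in [3,5] with warn, and (alarm | !warn) at every k in [3,j-1].
  j=3: warn false.
  j=4: warn holds; (alarm | !warn) holds at every k in [3,3] → satisfied.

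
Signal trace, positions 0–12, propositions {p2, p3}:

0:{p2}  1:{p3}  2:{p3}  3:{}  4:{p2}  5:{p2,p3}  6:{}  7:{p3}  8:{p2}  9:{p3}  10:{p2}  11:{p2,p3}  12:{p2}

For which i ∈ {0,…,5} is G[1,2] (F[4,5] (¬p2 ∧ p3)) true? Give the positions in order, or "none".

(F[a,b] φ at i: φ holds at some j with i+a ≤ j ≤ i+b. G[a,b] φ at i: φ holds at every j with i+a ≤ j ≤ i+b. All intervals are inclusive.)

1, 2, 3

Evaluate at each i in [0,5]:
  i=0: ✗ (fails at j=1)
  i=1: ✓ (all of [2,3])
  i=2: ✓ (all of [3,4])
  i=3: ✓ (all of [4,5])
  i=4: ✗ (fails at j=6)
  i=5: ✗ (fails at j=6)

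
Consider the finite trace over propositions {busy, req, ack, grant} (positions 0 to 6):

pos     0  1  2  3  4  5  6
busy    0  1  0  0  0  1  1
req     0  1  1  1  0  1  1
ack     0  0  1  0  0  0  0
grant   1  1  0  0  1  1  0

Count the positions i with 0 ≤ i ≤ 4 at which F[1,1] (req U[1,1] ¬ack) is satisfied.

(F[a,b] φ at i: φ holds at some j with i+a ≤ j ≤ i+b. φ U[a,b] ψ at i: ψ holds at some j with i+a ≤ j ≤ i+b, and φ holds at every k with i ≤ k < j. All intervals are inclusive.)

3

Evaluate at each i in [0,4]:
  i=0: ✗ (none in [1,1])
  i=1: ✓ (witness j=2)
  i=2: ✓ (witness j=3)
  i=3: ✗ (none in [4,4])
  i=4: ✓ (witness j=5)
Positions where it holds: {1, 2, 4} → 3.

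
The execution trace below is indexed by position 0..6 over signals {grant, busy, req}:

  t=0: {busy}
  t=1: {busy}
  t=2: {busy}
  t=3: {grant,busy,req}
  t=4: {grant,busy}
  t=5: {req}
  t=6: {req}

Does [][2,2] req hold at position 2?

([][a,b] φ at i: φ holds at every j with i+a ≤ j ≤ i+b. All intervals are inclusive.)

False

Check req at every j in [4,4]:
  j=4: false
Fails at j=4 → formula fails.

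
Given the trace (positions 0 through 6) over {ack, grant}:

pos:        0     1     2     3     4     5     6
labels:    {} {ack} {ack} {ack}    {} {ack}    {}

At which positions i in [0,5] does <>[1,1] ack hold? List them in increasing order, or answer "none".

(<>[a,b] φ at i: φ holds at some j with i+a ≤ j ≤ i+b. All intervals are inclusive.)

0, 1, 2, 4

Evaluate at each i in [0,5]:
  i=0: ✓ (witness j=1)
  i=1: ✓ (witness j=2)
  i=2: ✓ (witness j=3)
  i=3: ✗ (none in [4,4])
  i=4: ✓ (witness j=5)
  i=5: ✗ (none in [6,6])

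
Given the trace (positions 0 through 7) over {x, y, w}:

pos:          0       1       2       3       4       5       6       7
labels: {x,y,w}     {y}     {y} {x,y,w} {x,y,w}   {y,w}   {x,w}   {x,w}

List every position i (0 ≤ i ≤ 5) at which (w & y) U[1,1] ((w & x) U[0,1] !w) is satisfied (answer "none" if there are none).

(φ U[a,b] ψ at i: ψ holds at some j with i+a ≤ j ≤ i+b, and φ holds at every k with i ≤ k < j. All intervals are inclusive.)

Evaluate at each i in [0,5]:
  i=0: ✓ (rhs at j=1; lhs holds on [0,0])
  i=1: ✗ (lhs fails at k=1 before rhs at j=2)
  i=2: ✗ (no rhs in [3,3])
  i=3: ✗ (no rhs in [4,4])
  i=4: ✗ (no rhs in [5,5])
  i=5: ✗ (no rhs in [6,6])

0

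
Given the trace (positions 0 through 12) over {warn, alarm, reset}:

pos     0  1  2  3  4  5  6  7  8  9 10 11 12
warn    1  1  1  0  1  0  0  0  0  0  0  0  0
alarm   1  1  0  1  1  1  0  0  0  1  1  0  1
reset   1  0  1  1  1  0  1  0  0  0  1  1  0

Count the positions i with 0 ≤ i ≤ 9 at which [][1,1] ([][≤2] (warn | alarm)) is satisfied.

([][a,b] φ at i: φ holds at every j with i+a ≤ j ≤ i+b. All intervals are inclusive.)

3

Evaluate at each i in [0,9]:
  i=0: ✓ (all of [1,1])
  i=1: ✓ (all of [2,2])
  i=2: ✓ (all of [3,3])
  i=3: ✗ (fails at j=4)
  i=4: ✗ (fails at j=5)
  i=5: ✗ (fails at j=6)
  i=6: ✗ (fails at j=7)
  i=7: ✗ (fails at j=8)
  i=8: ✗ (fails at j=9)
  i=9: ✗ (fails at j=10)
Positions where it holds: {0, 1, 2} → 3.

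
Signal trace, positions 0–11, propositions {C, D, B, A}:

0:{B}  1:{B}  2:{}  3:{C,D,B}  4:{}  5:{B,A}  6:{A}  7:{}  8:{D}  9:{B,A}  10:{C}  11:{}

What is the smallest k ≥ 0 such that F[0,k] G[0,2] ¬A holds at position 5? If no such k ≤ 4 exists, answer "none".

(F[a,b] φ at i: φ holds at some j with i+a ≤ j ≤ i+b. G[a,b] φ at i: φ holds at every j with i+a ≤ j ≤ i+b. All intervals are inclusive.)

Scan j = 5,6,… for G[0,2] ¬A:
  j=5: fails
  j=6: fails
  j=7: fails
  j=8: fails
  j=9: fails
No j in [5,9] satisfies it → none.

none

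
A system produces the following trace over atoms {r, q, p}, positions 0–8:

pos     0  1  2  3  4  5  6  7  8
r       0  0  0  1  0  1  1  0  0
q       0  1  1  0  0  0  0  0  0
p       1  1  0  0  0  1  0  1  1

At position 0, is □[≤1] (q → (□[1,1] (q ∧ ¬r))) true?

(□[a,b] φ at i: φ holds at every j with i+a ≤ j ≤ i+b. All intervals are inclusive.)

Yes

Check (q → (□[1,1] (q ∧ ¬r))) at every j in [0,1]:
  j=0: antecedent false → ✓
  j=1: antecedent true; consequent holds on [2,2] → ✓
All positions satisfy it → formula holds.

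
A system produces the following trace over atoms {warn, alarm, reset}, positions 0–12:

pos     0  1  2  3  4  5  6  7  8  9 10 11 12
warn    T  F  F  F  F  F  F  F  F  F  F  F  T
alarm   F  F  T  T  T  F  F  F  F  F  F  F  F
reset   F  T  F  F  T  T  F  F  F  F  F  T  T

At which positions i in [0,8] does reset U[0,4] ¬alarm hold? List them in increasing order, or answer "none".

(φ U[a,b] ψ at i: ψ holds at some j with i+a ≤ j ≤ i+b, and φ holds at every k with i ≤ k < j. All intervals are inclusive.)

Evaluate at each i in [0,8]:
  i=0: ✓ (rhs at j=0)
  i=1: ✓ (rhs at j=1)
  i=2: ✗ (lhs fails at k=2 before rhs at j=5)
  i=3: ✗ (lhs fails at k=3 before rhs at j=5)
  i=4: ✓ (rhs at j=5; lhs holds on [4,4])
  i=5: ✓ (rhs at j=5)
  i=6: ✓ (rhs at j=6)
  i=7: ✓ (rhs at j=7)
  i=8: ✓ (rhs at j=8)

0, 1, 4, 5, 6, 7, 8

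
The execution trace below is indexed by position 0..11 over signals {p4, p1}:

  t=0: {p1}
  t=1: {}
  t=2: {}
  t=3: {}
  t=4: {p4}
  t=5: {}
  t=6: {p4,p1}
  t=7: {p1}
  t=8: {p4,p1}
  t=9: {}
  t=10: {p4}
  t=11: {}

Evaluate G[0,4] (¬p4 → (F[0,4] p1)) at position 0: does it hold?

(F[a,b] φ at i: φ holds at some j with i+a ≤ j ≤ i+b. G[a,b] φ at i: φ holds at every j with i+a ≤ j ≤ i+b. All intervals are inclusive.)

Check (¬p4 → (F[0,4] p1)) at every j in [0,4]:
  j=0: antecedent true; consequent holds (witness at 0) → ✓
  j=1: antecedent true; consequent fails (none in [1,5]) → ✗
  j=2: antecedent true; consequent holds (witness at 6) → ✓
  j=3: antecedent true; consequent holds (witness at 6) → ✓
  j=4: antecedent false → ✓
Fails at j=1 → formula fails.

False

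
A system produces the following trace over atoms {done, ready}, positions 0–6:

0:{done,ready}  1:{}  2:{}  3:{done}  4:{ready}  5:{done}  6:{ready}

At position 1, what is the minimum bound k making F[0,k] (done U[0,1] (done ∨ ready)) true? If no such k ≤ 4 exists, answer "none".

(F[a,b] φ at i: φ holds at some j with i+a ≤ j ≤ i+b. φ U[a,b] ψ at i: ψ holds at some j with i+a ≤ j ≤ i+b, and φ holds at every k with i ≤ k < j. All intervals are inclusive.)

2

Scan j = 1,2,… for (done U[0,1] (done ∨ ready)):
  j=1: fails
  j=2: fails
  j=3: holds
First hit at j=3, so smallest k = 3-1 = 2.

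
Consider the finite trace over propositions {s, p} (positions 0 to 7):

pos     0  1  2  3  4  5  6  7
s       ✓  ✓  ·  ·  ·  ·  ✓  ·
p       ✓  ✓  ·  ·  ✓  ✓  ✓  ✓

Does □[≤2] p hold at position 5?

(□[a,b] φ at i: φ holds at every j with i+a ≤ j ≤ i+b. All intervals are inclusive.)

Check p at every j in [5,7]:
  j=5: true
  j=6: true
  j=7: true
All positions satisfy it → formula holds.

Yes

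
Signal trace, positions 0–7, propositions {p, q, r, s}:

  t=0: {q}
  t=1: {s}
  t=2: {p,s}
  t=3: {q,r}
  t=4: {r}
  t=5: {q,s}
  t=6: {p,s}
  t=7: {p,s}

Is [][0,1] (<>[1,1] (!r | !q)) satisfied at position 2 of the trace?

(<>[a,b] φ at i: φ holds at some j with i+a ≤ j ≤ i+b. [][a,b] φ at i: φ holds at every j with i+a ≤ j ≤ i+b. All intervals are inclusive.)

No

Check <>[1,1] (!r | !q) at every j in [2,3]:
  j=2: fails (none in [3,3])
  j=3: holds (witness at 4)
Fails at j=2 → formula fails.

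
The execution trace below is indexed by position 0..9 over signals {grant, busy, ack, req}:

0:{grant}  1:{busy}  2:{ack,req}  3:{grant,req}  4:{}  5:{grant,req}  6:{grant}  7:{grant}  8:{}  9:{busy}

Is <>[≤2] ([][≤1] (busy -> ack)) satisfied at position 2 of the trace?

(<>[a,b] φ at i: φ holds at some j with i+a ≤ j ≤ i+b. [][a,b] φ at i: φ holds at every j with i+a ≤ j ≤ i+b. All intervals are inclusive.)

Check [][≤1] (busy -> ack) at each j in [2,4]:
  j=2: holds on [2,3]
  j=3: holds on [3,4]
  j=4: holds on [4,5]
Found at j=2 → formula holds.

Holds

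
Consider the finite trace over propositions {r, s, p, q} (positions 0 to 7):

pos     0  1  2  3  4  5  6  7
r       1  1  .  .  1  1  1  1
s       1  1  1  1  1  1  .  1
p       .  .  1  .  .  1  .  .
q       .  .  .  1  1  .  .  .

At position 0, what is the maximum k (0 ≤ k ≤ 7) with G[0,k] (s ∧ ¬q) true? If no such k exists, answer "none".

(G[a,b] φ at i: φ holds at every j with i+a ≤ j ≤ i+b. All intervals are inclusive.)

2

(s ∧ ¬q) must hold from j=0 onward; find where it first fails.
  j=0: holds
  j=1: holds
  j=2: holds
  j=3: fails
Holds on [0,2], so largest k = 2.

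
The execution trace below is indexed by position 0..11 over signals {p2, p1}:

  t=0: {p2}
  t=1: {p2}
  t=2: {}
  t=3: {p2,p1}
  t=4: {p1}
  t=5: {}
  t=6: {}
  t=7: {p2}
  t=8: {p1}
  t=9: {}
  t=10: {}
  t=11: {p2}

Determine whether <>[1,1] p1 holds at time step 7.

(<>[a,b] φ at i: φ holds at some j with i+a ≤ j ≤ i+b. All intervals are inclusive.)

Check p1 at each j in [8,8]:
  j=8: true
Found at j=8 → formula holds.

True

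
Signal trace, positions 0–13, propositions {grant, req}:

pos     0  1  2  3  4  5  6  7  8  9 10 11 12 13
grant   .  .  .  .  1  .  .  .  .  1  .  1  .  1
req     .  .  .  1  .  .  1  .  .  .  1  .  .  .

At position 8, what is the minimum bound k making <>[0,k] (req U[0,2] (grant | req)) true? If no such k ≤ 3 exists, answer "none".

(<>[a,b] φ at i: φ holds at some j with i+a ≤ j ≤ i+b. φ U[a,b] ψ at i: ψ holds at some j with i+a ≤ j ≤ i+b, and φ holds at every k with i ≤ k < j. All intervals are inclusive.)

1

Scan j = 8,9,… for (req U[0,2] (grant | req)):
  j=8: fails
  j=9: holds
First hit at j=9, so smallest k = 9-8 = 1.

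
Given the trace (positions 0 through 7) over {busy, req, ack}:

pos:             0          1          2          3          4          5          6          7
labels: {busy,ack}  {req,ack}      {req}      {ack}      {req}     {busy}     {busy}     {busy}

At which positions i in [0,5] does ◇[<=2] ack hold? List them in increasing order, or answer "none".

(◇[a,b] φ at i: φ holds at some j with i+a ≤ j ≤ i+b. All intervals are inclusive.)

0, 1, 2, 3

Evaluate at each i in [0,5]:
  i=0: ✓ (witness j=0)
  i=1: ✓ (witness j=1)
  i=2: ✓ (witness j=3)
  i=3: ✓ (witness j=3)
  i=4: ✗ (none in [4,6])
  i=5: ✗ (none in [5,7])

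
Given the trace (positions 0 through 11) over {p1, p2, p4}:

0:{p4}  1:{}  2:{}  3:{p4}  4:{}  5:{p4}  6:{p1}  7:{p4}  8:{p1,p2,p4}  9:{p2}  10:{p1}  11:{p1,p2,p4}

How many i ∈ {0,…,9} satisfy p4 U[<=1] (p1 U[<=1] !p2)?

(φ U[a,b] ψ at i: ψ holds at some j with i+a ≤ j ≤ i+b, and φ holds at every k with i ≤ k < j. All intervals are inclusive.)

8

Evaluate at each i in [0,9]:
  i=0: ✓ (rhs at j=0)
  i=1: ✓ (rhs at j=1)
  i=2: ✓ (rhs at j=2)
  i=3: ✓ (rhs at j=3)
  i=4: ✓ (rhs at j=4)
  i=5: ✓ (rhs at j=5)
  i=6: ✓ (rhs at j=6)
  i=7: ✓ (rhs at j=7)
  i=8: ✗ (no rhs in [8,9])
  i=9: ✗ (lhs fails at k=9 before rhs at j=10)
Positions where it holds: {0, 1, 2, 3, 4, 5, 6, 7} → 8.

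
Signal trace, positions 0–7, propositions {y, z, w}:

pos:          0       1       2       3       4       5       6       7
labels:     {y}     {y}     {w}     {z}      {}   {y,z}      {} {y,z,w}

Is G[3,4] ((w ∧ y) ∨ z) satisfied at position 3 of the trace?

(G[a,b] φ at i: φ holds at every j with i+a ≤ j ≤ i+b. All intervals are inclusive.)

False

Check ((w ∧ y) ∨ z) at every j in [6,7]:
  j=6: false
  j=7: true
Fails at j=6 → formula fails.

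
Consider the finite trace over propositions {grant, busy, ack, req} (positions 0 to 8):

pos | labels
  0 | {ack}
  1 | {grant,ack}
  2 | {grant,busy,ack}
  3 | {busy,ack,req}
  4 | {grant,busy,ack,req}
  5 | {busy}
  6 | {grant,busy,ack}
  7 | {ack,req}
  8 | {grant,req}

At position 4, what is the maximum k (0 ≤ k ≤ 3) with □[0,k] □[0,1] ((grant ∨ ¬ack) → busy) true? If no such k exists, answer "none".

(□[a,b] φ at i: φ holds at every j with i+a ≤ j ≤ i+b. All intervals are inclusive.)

2

□[0,1] ((grant ∨ ¬ack) → busy) must hold from j=4 onward; find where it first fails.
  j=4: holds
  j=5: holds
  j=6: holds
  j=7: fails
Holds on [4,6], so largest k = 2.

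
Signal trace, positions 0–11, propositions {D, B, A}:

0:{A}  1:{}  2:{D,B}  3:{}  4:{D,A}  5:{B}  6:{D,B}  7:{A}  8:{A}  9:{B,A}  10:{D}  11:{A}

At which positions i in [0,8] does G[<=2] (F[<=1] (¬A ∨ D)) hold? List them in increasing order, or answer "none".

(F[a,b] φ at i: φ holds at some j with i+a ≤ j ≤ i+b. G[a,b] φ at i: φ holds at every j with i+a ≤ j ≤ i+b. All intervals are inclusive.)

Evaluate at each i in [0,8]:
  i=0: ✓ (all of [0,2])
  i=1: ✓ (all of [1,3])
  i=2: ✓ (all of [2,4])
  i=3: ✓ (all of [3,5])
  i=4: ✓ (all of [4,6])
  i=5: ✗ (fails at j=7)
  i=6: ✗ (fails at j=7)
  i=7: ✗ (fails at j=7)
  i=8: ✗ (fails at j=8)

0, 1, 2, 3, 4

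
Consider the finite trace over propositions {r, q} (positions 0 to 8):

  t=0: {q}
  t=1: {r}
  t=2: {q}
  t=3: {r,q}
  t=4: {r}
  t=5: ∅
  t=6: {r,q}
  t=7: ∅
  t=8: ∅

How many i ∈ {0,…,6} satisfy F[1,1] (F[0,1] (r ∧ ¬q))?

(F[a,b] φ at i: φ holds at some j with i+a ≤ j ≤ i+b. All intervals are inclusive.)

Evaluate at each i in [0,6]:
  i=0: ✓ (witness j=1)
  i=1: ✗ (none in [2,2])
  i=2: ✓ (witness j=3)
  i=3: ✓ (witness j=4)
  i=4: ✗ (none in [5,5])
  i=5: ✗ (none in [6,6])
  i=6: ✗ (none in [7,7])
Positions where it holds: {0, 2, 3} → 3.

3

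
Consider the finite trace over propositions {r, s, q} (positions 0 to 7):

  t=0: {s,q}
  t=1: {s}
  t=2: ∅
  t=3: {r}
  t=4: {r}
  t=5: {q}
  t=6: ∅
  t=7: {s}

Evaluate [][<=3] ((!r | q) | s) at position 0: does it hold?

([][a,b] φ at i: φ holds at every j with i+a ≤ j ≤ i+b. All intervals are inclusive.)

Check ((!r | q) | s) at every j in [0,3]:
  j=0: true
  j=1: true
  j=2: true
  j=3: false
Fails at j=3 → formula fails.

Does not hold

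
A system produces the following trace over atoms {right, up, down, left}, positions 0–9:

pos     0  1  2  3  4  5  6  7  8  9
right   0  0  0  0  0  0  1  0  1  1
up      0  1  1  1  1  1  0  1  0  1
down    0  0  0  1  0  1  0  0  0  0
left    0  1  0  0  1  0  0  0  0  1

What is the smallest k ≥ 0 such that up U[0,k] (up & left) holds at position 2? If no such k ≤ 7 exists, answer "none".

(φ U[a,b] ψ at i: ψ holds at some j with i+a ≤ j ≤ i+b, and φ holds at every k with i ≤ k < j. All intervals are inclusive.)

2

Need earliest j ≥ 2 with (up & left), and up at every k in [2,j-1].
  j=2: rhs fails.
  j=3: rhs fails.
  j=4: rhs holds; lhs holds on [2,3]. k = 2.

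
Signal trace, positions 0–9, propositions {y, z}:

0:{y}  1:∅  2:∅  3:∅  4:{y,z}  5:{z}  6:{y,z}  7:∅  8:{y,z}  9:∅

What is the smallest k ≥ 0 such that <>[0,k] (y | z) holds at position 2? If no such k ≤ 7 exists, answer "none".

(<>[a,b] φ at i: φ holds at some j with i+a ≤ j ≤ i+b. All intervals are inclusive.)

2

Scan j = 2,3,… for (y | z):
  j=2: fails
  j=3: fails
  j=4: holds
First hit at j=4, so smallest k = 4-2 = 2.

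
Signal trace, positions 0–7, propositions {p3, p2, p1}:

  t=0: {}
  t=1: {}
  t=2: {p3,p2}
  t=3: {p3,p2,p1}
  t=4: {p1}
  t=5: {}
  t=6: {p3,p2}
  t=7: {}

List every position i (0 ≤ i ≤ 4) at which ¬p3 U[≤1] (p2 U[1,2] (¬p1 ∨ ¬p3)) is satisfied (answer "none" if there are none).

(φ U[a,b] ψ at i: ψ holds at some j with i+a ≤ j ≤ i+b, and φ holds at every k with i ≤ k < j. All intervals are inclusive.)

1, 2, 3

Evaluate at each i in [0,4]:
  i=0: ✗ (no rhs in [0,1])
  i=1: ✓ (rhs at j=2; lhs holds on [1,1])
  i=2: ✓ (rhs at j=2)
  i=3: ✓ (rhs at j=3)
  i=4: ✗ (no rhs in [4,5])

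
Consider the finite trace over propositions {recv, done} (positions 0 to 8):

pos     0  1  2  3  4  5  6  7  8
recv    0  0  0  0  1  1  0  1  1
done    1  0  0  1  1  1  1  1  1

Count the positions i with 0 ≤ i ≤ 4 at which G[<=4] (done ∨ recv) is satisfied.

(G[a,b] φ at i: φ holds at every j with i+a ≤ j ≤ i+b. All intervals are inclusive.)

Evaluate at each i in [0,4]:
  i=0: ✗ (fails at j=1)
  i=1: ✗ (fails at j=1)
  i=2: ✗ (fails at j=2)
  i=3: ✓ (all of [3,7])
  i=4: ✓ (all of [4,8])
Positions where it holds: {3, 4} → 2.

2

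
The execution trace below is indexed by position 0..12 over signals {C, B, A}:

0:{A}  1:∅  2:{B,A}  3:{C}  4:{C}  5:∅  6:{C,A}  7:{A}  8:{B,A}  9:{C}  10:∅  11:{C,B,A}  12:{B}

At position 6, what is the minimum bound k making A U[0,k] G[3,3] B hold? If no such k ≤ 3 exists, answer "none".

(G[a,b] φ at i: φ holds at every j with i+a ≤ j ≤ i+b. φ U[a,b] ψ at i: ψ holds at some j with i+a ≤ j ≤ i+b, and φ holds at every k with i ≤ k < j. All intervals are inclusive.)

Need earliest j ≥ 6 with G[3,3] B, and A at every k in [6,j-1].
  j=6: rhs fails.
  j=7: rhs fails.
  j=8: rhs holds; lhs holds on [6,7]. k = 2.

2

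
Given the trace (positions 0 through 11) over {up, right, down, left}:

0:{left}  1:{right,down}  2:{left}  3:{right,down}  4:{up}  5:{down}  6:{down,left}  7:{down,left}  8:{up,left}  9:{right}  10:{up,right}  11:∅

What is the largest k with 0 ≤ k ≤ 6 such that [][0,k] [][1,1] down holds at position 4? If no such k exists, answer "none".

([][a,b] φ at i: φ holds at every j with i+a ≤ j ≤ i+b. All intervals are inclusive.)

[][1,1] down must hold from j=4 onward; find where it first fails.
  j=4: holds
  j=5: holds
  j=6: holds
  j=7: fails
Holds on [4,6], so largest k = 2.

2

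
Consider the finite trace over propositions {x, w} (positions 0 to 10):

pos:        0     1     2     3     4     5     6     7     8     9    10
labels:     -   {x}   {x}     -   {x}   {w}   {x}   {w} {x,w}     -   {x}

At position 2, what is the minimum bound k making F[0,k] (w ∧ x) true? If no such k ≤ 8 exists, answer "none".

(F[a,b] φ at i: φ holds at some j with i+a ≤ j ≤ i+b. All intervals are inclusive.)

6

Scan j = 2,3,… for (w ∧ x):
  j=2: fails
  j=3: fails
  j=4: fails
  j=5: fails
  j=6: fails
  j=7: fails
  j=8: holds
First hit at j=8, so smallest k = 8-2 = 6.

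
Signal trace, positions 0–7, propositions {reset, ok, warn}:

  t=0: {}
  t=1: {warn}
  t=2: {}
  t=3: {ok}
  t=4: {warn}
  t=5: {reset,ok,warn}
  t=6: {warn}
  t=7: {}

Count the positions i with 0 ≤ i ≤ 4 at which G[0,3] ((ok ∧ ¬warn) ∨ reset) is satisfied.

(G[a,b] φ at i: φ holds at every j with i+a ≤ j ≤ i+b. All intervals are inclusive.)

Evaluate at each i in [0,4]:
  i=0: ✗ (fails at j=0)
  i=1: ✗ (fails at j=1)
  i=2: ✗ (fails at j=2)
  i=3: ✗ (fails at j=4)
  i=4: ✗ (fails at j=4)
Positions where it holds: {} → 0.

0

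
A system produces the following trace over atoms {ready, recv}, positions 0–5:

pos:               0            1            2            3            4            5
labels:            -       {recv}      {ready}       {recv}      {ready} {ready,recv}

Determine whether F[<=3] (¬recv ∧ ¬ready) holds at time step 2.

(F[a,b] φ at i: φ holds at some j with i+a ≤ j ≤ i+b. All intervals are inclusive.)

Check (¬recv ∧ ¬ready) at each j in [2,5]:
  j=2: false
  j=3: false
  j=4: false
  j=5: false
No position in the window satisfies it → formula fails.

No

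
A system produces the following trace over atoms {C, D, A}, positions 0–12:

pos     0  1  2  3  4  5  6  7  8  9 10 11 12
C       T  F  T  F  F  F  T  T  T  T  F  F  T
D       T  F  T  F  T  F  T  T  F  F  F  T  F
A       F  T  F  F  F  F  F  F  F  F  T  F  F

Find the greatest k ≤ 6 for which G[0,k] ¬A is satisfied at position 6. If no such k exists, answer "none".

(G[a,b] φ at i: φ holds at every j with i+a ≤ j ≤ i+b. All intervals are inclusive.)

3

¬A must hold from j=6 onward; find where it first fails.
  j=6: holds
  j=7: holds
  j=8: holds
  j=9: holds
  j=10: fails
Holds on [6,9], so largest k = 3.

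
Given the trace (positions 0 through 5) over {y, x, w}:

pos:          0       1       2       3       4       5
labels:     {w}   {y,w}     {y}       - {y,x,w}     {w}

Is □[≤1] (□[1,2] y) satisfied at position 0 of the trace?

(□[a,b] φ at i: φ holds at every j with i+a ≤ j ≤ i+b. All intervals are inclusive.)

Does not hold

Check □[1,2] y at every j in [0,1]:
  j=0: holds on [1,2]
  j=1: fails at 3
Fails at j=1 → formula fails.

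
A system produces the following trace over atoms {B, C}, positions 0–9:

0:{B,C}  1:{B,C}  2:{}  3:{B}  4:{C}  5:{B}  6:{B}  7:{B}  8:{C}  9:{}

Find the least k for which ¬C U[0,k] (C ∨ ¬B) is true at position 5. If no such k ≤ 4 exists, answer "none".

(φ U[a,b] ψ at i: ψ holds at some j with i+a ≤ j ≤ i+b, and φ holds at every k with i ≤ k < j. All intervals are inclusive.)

3

Need earliest j ≥ 5 with (C ∨ ¬B), and ¬C at every k in [5,j-1].
  j=5: rhs fails.
  j=6: rhs fails.
  j=7: rhs fails.
  j=8: rhs holds; lhs holds on [5,7]. k = 3.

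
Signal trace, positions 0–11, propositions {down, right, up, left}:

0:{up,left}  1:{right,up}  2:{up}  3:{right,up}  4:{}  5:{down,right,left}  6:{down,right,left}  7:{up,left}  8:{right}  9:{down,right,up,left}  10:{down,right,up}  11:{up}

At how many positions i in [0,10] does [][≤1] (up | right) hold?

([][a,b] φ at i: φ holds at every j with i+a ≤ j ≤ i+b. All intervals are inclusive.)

Evaluate at each i in [0,10]:
  i=0: ✓ (all of [0,1])
  i=1: ✓ (all of [1,2])
  i=2: ✓ (all of [2,3])
  i=3: ✗ (fails at j=4)
  i=4: ✗ (fails at j=4)
  i=5: ✓ (all of [5,6])
  i=6: ✓ (all of [6,7])
  i=7: ✓ (all of [7,8])
  i=8: ✓ (all of [8,9])
  i=9: ✓ (all of [9,10])
  i=10: ✓ (all of [10,11])
Positions where it holds: {0, 1, 2, 5, 6, 7, 8, 9, 10} → 9.

9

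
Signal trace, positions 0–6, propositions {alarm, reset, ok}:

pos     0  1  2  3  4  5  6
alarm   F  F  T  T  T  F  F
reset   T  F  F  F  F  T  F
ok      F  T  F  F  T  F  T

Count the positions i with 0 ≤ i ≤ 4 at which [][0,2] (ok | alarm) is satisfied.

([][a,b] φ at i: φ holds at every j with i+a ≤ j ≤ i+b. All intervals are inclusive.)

Evaluate at each i in [0,4]:
  i=0: ✗ (fails at j=0)
  i=1: ✓ (all of [1,3])
  i=2: ✓ (all of [2,4])
  i=3: ✗ (fails at j=5)
  i=4: ✗ (fails at j=5)
Positions where it holds: {1, 2} → 2.

2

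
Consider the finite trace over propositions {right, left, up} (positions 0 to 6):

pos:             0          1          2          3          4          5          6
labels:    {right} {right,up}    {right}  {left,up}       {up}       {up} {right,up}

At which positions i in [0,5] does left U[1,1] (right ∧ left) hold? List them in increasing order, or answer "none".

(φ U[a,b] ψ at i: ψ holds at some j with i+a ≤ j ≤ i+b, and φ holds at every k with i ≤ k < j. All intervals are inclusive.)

none

Evaluate at each i in [0,5]:
  i=0: ✗ (no rhs in [1,1])
  i=1: ✗ (no rhs in [2,2])
  i=2: ✗ (no rhs in [3,3])
  i=3: ✗ (no rhs in [4,4])
  i=4: ✗ (no rhs in [5,5])
  i=5: ✗ (no rhs in [6,6])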